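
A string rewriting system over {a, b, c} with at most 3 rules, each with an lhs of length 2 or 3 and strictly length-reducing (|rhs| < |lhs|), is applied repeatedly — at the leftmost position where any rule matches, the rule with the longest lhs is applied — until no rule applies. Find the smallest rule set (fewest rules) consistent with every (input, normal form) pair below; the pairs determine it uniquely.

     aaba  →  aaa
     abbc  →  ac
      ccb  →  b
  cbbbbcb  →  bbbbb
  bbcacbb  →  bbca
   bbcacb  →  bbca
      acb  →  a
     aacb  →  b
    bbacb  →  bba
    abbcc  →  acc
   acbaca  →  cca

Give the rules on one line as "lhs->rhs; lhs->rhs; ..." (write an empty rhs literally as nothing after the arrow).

  | aaba => aaa
  | abbc => abc => ac
  | ccb => cb => b
  | cbbbbcb => bbbbcb => bbbbb

aac->cc; ab->a; cb->b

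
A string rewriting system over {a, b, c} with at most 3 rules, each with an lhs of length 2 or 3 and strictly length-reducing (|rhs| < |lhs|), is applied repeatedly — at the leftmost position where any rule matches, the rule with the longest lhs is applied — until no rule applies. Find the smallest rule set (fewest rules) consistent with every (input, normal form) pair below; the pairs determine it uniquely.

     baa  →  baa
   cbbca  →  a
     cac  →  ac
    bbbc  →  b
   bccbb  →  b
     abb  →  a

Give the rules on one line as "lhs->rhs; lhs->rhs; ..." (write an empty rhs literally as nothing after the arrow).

  | baa
  | cbbca => cca => ca => a
  | cac => ac
  | bbbc => bc => b

bb->; bc->b; ca->a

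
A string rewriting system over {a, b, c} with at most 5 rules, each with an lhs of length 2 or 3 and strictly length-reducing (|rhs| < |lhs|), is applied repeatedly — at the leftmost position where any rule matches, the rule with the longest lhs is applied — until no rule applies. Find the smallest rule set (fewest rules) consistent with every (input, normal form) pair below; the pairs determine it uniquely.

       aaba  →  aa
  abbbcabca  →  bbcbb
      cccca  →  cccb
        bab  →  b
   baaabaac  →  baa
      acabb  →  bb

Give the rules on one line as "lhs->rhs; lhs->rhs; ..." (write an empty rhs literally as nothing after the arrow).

  | aaba => aa
  | abbbcabca => bbcabca => bbcbca => bbcbb
  | cccca => cccb
  | bab => b

ab->; ac->b; ca->b; cab->cb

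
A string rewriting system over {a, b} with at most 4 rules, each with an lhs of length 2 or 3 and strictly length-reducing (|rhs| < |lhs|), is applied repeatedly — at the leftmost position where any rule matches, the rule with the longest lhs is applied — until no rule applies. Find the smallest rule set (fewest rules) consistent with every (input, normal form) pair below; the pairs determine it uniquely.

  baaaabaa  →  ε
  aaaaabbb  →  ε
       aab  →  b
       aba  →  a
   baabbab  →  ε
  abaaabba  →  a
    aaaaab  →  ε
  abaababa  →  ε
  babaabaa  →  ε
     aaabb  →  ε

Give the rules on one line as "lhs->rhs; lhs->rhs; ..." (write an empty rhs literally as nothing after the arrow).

  | baaaabaa => aaabaa => abaa => aa => ε
  | aaaaabbb => aaabbb => abbb => abb => ab => ε
  | aab => b
  | aba => a

aa->; ab->; abb->ab; ba->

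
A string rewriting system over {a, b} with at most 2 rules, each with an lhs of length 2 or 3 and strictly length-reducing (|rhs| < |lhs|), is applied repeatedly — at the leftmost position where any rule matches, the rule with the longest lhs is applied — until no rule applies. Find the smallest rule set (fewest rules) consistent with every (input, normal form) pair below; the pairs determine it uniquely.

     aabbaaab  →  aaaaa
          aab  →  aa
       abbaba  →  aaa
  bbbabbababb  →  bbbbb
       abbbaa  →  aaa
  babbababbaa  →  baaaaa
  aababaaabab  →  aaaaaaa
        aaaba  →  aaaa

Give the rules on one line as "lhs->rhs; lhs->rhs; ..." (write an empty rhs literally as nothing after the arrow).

ab->a; bba->b

  | aabbaaab => aabaaab => aaaaab => aaaaa
  | aab => aa
  | abbaba => ababa => aaba => aaa
  | bbbabbababb => bbbbababb => bbbbabb => bbbbb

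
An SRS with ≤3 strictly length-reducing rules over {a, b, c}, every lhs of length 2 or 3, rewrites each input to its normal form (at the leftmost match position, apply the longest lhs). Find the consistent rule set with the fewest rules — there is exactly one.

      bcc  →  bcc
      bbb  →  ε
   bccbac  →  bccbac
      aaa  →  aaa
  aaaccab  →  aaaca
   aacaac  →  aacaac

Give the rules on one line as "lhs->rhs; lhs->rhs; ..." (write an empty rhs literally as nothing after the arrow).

bbb->; cab->a

  | bcc
  | bbb => ε
  | bccbac
  | aaa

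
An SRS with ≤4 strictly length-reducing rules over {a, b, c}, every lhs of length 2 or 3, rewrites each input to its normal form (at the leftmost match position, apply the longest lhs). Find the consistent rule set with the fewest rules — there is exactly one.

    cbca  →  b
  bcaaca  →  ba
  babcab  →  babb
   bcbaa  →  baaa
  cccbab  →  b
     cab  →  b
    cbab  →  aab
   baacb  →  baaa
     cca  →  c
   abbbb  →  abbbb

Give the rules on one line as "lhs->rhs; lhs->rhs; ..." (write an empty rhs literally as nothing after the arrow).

ca->; cb->a; cbc->bc

  | cbca => bca => b
  | bcaaca => baca => ba
  | babcab => babb
  | bcbaa => baaa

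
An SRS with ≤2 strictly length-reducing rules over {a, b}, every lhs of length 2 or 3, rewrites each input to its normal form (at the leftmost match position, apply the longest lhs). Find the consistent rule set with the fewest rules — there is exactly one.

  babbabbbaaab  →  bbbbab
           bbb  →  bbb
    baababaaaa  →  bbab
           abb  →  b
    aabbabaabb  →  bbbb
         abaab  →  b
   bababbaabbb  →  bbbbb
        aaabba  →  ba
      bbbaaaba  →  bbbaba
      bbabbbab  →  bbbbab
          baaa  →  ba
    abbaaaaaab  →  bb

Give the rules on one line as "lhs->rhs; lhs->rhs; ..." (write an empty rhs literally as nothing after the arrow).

  | babbabbbaaab => bbabbbaaab => bbbbaaab => bbbbab
  | bbb
  | baababaaaa => bbabaaaa => bbabaa => bbab
  | abb => b

aa->; abb->b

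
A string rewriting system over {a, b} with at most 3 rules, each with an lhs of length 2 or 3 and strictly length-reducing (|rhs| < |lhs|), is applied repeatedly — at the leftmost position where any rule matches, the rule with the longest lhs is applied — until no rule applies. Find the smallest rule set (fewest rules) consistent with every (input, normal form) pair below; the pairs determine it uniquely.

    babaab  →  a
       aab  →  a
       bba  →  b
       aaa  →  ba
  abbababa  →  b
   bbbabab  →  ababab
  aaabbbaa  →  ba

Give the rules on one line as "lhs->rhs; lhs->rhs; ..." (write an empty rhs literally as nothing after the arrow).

aa->b; abb->bb; bb->a

  | babaab => babbb => bbbb => abb => bb => a
  | aab => bb => a
  | bba => aa => b
  | aaa => ba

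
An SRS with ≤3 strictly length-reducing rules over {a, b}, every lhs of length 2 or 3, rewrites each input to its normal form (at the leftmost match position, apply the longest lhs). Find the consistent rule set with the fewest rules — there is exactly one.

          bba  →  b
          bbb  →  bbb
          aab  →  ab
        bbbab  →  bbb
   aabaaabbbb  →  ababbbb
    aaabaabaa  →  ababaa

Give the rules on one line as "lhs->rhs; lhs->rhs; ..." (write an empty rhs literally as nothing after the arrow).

  | bba => b
  | bbb
  | aab => ab
  | bbbab => bbb

aab->ab; bba->b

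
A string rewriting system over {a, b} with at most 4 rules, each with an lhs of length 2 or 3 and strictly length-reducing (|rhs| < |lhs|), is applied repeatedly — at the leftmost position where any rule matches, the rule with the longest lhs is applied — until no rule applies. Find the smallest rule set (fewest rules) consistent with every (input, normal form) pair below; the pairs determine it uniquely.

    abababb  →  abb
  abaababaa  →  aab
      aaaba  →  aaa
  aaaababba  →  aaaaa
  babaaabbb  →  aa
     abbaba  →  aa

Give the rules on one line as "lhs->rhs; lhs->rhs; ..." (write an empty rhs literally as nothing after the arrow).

ba->; baa->b; bba->a; bbb->aa

  | abababb => ababb => abb
  | abaababaa => abbabaa => aabaa => aab
  | aaaba => aaa
  | aaaababba => aaaabba => aaaaa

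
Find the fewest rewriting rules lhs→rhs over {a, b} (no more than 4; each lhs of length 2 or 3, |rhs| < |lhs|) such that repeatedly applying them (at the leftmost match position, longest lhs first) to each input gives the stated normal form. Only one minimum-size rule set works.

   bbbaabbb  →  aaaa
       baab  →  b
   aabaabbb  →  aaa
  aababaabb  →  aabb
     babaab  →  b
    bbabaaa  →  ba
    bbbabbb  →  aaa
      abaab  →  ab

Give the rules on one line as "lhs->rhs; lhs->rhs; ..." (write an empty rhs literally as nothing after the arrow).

  | bbbaabbb => aaabbb => aaaa
  | baab => b
  | aabaabbb => aabbb => aaa
  | aababaabb => aabaabb => aabb

baa->; bab->b; bbb->a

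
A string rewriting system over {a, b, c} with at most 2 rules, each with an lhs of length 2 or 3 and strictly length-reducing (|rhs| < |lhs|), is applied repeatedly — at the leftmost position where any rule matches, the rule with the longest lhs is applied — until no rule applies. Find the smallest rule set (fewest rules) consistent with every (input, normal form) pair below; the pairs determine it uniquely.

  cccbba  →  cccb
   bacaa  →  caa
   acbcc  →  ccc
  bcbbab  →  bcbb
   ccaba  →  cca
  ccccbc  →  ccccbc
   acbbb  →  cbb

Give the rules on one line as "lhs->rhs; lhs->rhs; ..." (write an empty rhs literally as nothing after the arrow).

  | cccbba => cccb
  | bacaa => caa
  | acbcc => ccc
  | bcbbab => bcbb

acb->c; ba->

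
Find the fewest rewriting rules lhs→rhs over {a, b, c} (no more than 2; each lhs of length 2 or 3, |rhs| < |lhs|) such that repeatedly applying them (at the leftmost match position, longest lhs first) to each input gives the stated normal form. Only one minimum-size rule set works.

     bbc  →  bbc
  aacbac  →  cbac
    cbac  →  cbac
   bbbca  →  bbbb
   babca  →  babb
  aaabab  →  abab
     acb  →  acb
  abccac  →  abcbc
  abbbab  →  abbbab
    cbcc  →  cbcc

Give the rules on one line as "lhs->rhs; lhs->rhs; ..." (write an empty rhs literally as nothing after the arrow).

  | bbc
  | aacbac => cbac
  | cbac
  | bbbca => bbbb

aa->; ca->b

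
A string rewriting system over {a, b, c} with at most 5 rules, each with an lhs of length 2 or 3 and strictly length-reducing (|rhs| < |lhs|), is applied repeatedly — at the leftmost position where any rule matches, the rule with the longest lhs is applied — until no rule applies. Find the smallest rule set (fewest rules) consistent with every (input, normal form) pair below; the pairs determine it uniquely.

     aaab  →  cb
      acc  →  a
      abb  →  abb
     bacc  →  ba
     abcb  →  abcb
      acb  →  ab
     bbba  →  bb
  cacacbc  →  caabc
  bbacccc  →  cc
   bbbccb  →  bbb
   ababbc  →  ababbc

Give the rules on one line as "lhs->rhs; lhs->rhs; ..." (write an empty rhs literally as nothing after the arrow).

aaa->c; ac->a; bba->b; bcc->

  | aaab => cb
  | acc => ac => a
  | abb
  | bacc => bac => ba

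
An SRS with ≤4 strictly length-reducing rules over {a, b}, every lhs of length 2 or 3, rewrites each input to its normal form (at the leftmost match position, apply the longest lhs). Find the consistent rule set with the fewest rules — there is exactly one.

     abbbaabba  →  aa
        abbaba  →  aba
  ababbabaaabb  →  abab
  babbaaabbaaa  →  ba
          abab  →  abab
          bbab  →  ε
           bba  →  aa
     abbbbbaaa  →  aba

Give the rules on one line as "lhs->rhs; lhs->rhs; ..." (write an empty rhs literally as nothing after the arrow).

  | abbbaabba => baabba => bba => aa
  | abbaba => aba
  | ababbabaaabb => ababaaabb => abababb => abab
  | babbaaabbaaa => baaabbaaa => babbaaa => baaa => ba

aaa->a; aab->; abb->; bb->a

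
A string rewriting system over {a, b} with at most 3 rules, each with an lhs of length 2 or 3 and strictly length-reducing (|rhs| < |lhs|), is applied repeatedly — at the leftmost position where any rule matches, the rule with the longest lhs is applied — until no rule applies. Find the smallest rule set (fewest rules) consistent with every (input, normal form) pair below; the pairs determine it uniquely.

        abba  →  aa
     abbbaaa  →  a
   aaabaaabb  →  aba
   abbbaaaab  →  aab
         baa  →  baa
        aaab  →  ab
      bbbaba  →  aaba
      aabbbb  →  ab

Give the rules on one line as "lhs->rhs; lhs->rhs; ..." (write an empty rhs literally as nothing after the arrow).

  | abba => aa
  | abbbaaa => aaaaa => aaa => a
  | aaabaaabb => abaaabb => ababb => aba
  | abbbaaaab => aaaaaab => aaaab => aab

aaa->a; bb->; bbb->a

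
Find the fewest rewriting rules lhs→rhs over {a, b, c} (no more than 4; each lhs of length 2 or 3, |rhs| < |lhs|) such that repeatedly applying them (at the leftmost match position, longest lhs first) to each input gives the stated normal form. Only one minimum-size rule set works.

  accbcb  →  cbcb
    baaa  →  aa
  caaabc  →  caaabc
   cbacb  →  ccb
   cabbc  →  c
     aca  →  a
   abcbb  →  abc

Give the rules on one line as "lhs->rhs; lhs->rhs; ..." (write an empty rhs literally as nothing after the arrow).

  | accbcb => cbcb
  | baaa => aa
  | caaabc
  | cbacb => ccb

ac->; ba->; bb->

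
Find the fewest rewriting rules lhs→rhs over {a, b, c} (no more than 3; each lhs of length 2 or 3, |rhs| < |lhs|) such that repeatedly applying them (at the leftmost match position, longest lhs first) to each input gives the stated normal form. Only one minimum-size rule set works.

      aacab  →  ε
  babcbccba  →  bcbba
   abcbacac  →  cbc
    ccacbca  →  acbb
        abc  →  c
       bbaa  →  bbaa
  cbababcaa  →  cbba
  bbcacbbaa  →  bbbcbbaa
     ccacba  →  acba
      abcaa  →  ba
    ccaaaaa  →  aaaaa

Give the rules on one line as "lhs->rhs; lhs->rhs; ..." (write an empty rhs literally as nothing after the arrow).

  | aacab => aabb => ab => ε
  | babcbccba => bcbccba => bcbba
  | abcbacac => cbacac => cbabc => cbc
  | ccacbca => acbca => acbb

ab->; ca->b; cc->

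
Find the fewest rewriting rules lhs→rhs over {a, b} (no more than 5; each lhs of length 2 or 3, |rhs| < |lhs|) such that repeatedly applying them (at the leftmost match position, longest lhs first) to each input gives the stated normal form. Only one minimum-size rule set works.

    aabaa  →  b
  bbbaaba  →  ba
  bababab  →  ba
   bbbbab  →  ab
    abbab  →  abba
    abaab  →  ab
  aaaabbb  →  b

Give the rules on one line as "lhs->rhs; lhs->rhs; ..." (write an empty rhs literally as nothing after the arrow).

  | aabaa => aa => b
  | bbbaaba => aaaaba => baaba => ba
  | bababab => baabab => bab => ba
  | bbbbab => aabab => ab

aa->b; aab->; bab->ba; bbb->aa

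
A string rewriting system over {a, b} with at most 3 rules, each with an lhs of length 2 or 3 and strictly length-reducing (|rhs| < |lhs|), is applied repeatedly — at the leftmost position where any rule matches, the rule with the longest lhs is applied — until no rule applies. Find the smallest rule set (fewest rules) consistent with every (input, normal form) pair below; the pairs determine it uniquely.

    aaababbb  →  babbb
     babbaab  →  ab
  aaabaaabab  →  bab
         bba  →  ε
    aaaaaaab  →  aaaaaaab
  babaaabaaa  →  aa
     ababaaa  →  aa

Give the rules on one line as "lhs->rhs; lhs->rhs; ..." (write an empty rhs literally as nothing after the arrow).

  | aaababbb => aababbb => ababbb => babbb
  | babbaab => baab => ab
  | aaabaaabab => aabaaabab => abaaabab => baaabab => aabab => abab => bab
  | bba => ε

aba->ba; baa->a; bba->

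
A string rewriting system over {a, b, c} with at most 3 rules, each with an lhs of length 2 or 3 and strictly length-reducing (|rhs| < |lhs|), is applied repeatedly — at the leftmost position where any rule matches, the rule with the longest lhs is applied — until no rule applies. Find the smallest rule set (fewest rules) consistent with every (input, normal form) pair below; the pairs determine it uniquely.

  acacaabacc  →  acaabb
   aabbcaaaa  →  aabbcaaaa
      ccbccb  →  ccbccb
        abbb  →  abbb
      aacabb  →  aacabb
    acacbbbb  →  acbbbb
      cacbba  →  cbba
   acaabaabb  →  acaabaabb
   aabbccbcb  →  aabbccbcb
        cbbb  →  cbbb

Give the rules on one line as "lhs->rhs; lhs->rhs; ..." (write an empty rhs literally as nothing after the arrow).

acc->b; cac->c

  | acacaabacc => acaabacc => acaabb
  | aabbcaaaa
  | ccbccb
  | abbb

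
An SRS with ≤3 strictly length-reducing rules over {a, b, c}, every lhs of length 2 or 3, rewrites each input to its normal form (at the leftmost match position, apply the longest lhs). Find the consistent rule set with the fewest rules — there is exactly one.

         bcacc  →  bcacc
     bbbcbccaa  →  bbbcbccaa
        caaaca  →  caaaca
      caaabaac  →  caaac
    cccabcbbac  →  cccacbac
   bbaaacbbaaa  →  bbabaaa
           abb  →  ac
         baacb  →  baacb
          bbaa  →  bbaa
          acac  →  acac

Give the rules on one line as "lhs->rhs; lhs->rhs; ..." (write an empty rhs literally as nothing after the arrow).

aab->; abb->ac; cbb->bb

  | bcacc
  | bbbcbccaa
  | caaaca
  | caaabaac => caaac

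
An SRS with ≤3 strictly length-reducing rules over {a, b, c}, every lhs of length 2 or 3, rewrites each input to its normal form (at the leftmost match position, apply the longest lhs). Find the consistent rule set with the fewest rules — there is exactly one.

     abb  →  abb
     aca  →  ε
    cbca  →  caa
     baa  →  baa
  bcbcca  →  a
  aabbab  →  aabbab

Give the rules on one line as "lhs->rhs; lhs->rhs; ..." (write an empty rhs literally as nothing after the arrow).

aca->; bc->a

  | abb
  | aca => ε
  | cbca => caa
  | baa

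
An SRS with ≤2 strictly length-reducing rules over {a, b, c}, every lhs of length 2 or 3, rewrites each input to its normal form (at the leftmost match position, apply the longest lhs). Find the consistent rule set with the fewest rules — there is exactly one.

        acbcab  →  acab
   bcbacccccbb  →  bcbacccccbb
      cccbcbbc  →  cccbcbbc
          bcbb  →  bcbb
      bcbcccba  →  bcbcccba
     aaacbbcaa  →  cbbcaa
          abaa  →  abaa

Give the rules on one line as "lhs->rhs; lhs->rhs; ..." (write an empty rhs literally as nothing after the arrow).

aaa->; acb->a

  | acbcab => acab
  | bcbacccccbb
  | cccbcbbc
  | bcbb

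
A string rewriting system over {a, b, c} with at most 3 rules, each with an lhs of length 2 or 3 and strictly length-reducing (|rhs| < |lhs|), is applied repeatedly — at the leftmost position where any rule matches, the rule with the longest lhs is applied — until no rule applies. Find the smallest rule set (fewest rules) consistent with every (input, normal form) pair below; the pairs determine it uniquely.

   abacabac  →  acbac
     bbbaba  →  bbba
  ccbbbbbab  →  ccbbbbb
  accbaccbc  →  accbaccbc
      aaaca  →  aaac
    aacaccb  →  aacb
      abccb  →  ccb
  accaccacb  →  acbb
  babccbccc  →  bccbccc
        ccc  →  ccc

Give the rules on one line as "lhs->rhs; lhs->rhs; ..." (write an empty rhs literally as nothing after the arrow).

ab->; ca->c; cac->ab

  | abacabac => acabac => acbac
  | bbbaba => bbba
  | ccbbbbbab => ccbbbbb
  | accbaccbc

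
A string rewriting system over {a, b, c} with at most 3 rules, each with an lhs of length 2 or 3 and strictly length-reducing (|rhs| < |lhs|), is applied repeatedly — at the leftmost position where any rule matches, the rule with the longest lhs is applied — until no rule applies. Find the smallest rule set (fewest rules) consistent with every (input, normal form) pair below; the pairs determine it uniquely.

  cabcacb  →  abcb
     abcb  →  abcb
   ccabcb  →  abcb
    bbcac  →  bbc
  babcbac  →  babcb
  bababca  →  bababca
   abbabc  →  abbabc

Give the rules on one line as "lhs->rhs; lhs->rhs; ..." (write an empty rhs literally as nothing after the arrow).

ac->; cab->ab

  | cabcacb => abcacb => abcb
  | abcb
  | ccabcb => cabcb => abcb
  | bbcac => bbc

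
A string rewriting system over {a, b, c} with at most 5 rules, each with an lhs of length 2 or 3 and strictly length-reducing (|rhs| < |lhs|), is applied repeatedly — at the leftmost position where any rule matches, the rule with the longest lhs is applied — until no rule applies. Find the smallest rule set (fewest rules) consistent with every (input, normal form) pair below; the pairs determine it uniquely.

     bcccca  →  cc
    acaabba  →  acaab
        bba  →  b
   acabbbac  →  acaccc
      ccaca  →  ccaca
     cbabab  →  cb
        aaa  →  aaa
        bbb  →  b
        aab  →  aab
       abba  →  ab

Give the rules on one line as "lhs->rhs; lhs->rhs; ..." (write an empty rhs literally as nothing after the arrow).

ba->; bbb->bc; bc->b; bca->cc

  | bcccca => bccca => bcca => bca => cc
  | acaabba => acaab
  | bba => b
  | acabbbac => acabcac => acaccc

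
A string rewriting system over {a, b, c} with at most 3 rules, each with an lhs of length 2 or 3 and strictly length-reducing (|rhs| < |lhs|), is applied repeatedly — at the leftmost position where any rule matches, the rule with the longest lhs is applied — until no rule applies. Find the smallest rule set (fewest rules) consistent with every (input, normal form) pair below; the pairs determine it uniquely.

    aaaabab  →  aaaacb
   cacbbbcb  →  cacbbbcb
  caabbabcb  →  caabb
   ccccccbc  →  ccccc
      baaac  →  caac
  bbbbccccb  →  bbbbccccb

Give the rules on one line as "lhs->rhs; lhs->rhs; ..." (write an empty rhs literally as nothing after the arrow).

ba->c; cbc->

  | aaaabab => aaaacb
  | cacbbbcb
  | caabbabcb => caabcbcb => caabb
  | ccccccbc => ccccc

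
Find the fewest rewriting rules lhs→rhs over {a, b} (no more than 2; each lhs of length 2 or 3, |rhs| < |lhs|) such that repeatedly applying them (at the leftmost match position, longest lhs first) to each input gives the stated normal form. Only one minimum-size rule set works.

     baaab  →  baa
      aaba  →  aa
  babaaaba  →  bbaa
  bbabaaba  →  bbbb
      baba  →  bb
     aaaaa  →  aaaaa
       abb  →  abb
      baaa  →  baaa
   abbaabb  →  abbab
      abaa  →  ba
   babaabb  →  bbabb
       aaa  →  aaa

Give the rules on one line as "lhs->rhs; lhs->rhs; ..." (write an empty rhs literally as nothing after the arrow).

  | baaab => baa
  | aaba => aa
  | babaaaba => bbaaba => bbaa
  | bbabaaba => bbbaba => bbbb

aab->a; aba->b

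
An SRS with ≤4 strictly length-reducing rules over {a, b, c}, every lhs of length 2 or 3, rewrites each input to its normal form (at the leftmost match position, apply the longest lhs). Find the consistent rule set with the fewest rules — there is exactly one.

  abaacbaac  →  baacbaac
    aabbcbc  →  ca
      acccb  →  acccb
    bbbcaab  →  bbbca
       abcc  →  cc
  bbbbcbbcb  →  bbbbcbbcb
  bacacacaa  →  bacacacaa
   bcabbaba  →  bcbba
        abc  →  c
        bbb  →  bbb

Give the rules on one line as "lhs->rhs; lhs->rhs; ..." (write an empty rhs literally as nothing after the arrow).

  | abaacbaac => baacbaac
  | aabbcbc => abcbc => cbc => ca
  | acccb
  | bbbcaab => bbbca

ab->; aba->ba; cbc->ca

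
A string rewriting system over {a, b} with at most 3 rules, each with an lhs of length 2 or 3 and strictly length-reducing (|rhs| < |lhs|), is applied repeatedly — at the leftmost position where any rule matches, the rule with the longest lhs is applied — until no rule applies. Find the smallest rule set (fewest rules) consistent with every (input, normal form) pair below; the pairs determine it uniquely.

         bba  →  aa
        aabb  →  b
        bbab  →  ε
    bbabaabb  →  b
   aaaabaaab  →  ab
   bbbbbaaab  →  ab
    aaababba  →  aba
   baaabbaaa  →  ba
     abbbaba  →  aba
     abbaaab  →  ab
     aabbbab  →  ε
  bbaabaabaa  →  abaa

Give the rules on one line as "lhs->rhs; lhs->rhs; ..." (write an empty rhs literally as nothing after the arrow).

aaa->a; aab->; bb->a

  | bba => aa
  | aabb => b
  | bbab => aab => ε
  | bbabaabb => aabaabb => aabb => b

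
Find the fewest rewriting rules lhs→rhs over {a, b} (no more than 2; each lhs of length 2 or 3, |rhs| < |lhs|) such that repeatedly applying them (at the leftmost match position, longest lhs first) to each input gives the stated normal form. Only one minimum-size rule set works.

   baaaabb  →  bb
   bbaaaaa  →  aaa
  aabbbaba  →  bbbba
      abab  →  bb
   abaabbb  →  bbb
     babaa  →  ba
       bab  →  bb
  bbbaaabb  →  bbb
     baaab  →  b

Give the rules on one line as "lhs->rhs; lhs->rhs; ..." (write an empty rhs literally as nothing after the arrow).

ab->b; baa->a

  | baaaabb => aaabb => aabb => abb => bb
  | bbaaaaa => baaaa => aaa
  | aabbbaba => abbbaba => bbbaba => bbbba
  | abab => bab => bb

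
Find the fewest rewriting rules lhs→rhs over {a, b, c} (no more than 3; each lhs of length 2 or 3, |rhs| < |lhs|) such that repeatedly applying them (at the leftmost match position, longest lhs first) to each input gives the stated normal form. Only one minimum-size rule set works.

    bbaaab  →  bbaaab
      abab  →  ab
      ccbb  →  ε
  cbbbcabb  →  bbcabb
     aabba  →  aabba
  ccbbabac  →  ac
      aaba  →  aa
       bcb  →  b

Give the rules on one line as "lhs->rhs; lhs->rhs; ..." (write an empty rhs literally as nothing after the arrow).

aba->a; cb->

  | bbaaab
  | abab => ab
  | ccbb => cb => ε
  | cbbbcabb => bbcabb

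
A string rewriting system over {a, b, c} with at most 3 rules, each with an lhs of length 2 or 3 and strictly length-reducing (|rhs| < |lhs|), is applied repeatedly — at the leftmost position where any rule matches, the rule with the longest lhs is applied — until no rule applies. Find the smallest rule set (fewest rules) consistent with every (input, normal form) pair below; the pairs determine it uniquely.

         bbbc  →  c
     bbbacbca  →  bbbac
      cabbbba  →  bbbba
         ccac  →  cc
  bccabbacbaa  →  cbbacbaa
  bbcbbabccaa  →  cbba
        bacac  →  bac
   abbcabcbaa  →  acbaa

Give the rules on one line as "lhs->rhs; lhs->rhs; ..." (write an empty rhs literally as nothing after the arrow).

  | bbbc => bbc => bc => c
  | bbbacbca => bbbacca => bbbac
  | cabbbba => bbbba
  | ccac => cc

bc->c; ca->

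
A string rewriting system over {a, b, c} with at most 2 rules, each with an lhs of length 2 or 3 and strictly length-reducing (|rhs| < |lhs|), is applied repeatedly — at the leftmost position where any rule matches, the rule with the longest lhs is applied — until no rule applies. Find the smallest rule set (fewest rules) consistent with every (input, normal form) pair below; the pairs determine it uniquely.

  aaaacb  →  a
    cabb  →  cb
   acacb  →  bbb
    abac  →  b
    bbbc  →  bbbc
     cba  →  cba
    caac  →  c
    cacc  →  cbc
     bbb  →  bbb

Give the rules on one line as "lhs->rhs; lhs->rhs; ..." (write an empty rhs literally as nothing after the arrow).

  | aaaacb => aaabb => aab => a
  | cabb => cb
  | acacb => bacb => bbb
  | abac => ac => b

ab->; ac->b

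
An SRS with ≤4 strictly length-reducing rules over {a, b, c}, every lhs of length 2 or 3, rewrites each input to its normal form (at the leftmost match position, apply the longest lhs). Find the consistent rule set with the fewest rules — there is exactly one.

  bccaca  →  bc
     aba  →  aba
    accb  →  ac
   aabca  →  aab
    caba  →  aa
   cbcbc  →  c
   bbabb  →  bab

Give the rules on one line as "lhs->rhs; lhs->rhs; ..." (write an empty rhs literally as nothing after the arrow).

bb->b; ca->; cab->a; cb->

  | bccaca => bcca => bc
  | aba
  | accb => ac
  | aabca => aab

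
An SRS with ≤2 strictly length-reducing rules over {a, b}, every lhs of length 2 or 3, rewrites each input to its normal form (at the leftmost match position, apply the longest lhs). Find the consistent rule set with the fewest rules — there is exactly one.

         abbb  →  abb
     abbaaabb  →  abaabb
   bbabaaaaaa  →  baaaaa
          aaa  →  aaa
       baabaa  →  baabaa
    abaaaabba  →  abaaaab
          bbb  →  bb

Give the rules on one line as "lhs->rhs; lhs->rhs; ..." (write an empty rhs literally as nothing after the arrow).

bba->b; bbb->bb

  | abbb => abb
  | abbaaabb => abaabb
  | bbabaaaaaa => bbaaaaaa => baaaaa
  | aaa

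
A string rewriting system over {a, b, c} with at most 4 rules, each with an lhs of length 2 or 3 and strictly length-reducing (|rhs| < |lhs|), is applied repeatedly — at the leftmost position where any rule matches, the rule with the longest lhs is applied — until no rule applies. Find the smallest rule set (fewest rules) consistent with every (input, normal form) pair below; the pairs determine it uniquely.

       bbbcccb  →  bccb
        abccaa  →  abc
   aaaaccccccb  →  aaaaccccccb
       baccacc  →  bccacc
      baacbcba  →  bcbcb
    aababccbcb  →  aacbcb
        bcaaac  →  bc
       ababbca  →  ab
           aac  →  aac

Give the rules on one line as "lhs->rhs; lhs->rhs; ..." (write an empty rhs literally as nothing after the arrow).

  | bbbcccb => bccb
  | abccaa => abc
  | aaaaccccccb
  | baccacc => bccacc

ba->b; bbc->; caa->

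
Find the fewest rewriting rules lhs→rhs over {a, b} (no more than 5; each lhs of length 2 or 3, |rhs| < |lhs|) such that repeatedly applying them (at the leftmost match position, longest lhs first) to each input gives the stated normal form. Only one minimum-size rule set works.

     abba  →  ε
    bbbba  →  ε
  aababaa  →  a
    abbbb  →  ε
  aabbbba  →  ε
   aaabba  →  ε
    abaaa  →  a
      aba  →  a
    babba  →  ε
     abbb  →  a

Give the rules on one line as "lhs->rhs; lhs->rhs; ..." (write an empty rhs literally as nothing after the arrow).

aa->; ab->; ba->; bb->a

  | abba => ba => ε
  | bbbba => abba => ba => ε
  | aababaa => babaa => baa => a
  | abbbb => bbb => ab => ε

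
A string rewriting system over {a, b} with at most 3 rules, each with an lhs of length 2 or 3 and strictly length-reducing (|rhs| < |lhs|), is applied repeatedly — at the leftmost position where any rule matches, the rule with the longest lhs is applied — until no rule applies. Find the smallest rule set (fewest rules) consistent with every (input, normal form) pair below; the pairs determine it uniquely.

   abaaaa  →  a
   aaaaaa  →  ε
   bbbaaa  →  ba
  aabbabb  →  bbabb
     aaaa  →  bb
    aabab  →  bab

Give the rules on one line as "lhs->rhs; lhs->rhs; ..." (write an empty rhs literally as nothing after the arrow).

  | abaaaa => abbaa => abbb => a
  | aaaaaa => baaaa => bbaa => bbb => ε
  | bbbaaa => aaa => ba
  | aabbabb => bbabb

aa->b; aab->b; bbb->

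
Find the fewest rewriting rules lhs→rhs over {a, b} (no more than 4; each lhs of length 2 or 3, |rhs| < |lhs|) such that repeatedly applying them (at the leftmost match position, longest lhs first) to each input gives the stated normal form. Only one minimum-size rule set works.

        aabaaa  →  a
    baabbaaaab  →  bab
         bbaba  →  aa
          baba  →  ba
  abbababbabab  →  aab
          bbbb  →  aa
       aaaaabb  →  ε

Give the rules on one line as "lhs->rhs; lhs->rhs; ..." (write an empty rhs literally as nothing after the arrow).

  | aabaaa => aaaa => a
  | baabbaaaab => baaaaaaab => baaaab => bab
  | bbaba => aaba => aa
  | baba => ba

aaa->; aba->a; bb->a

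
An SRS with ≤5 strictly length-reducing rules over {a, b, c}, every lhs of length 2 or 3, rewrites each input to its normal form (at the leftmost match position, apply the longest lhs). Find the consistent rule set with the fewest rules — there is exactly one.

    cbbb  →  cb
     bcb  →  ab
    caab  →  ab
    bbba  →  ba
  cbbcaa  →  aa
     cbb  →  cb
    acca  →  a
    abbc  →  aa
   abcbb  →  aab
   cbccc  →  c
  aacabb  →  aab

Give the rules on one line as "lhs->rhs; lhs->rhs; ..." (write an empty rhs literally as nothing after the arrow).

bb->b; bc->a; ca->; cc->c

  | cbbb => cbb => cb
  | bcb => ab
  | caab => ab
  | bbba => bba => ba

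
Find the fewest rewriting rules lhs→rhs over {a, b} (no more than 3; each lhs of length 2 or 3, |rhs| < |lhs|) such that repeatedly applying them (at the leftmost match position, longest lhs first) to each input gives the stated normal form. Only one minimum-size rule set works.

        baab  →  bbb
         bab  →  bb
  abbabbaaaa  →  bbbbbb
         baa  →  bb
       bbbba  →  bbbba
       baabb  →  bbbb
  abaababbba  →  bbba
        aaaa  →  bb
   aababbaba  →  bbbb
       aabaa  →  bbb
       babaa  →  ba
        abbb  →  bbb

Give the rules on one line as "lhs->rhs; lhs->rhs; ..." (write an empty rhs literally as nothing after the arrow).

  | baab => bbb
  | bab => bb
  | abbabbaaaa => bbabbaaaa => bbbbaaaa => bbbbbaa => bbbbbb
  | baa => bb

aa->b; ab->b; aba->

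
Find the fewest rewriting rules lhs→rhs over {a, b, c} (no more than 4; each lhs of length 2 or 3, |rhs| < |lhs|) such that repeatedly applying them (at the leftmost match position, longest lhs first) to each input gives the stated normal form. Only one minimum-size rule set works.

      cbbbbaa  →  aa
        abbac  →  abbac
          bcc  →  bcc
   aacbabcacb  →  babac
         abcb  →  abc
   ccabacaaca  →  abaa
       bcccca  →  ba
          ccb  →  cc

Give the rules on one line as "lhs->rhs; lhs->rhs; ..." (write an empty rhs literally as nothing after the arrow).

  | cbbbbaa => cbbbaa => cbbaa => cbaa => caa => aa
  | abbac
  | bcc
  | aacbabcacb => babcacb => babacb => babac

aac->; ca->a; cb->c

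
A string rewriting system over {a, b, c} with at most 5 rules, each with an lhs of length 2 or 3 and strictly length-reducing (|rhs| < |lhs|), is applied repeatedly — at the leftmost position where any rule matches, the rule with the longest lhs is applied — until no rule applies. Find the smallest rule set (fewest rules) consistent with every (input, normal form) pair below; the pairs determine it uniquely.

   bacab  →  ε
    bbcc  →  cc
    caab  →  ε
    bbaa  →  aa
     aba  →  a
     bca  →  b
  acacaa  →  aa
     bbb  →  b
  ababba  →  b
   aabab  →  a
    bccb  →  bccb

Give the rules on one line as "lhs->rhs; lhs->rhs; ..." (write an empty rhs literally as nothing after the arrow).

  | bacab => bcab => bb => ε
  | bbcc => cc
  | caab => ab => ε
  | bbaa => aa

ab->; ba->b; bb->; ca->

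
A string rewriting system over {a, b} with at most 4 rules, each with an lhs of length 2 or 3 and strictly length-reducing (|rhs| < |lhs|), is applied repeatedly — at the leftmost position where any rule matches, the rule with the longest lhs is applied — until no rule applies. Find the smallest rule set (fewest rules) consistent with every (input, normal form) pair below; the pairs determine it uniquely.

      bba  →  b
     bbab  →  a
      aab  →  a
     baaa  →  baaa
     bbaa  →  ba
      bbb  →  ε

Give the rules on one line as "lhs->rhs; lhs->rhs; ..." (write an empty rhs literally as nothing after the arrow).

  | bba => b
  | bbab => bb => a
  | aab => a
  | baaa

ab->; bb->a; bba->b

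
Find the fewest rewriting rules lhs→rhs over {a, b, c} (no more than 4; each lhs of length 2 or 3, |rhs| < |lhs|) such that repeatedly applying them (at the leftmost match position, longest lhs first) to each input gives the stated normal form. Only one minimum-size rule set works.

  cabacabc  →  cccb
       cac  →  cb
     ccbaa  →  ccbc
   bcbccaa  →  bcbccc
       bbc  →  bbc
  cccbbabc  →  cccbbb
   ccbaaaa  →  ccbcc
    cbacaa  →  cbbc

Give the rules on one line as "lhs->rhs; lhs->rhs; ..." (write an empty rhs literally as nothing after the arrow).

  | cabacabc => caacabc => cccabc => cccac => cccb
  | cac => cb
  | ccbaa => ccbc
  | bcbccaa => bcbccc

aa->c; ab->a; ac->b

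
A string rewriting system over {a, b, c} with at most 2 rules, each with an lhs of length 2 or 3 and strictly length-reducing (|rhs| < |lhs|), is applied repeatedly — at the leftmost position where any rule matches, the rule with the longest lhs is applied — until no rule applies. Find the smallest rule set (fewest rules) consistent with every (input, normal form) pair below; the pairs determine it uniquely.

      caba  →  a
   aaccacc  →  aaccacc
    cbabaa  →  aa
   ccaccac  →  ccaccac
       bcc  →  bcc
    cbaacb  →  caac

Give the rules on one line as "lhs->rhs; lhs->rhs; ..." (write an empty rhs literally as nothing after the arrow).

cab->; cb->c

  | caba => a
  | aaccacc
  | cbabaa => cabaa => aa
  | ccaccac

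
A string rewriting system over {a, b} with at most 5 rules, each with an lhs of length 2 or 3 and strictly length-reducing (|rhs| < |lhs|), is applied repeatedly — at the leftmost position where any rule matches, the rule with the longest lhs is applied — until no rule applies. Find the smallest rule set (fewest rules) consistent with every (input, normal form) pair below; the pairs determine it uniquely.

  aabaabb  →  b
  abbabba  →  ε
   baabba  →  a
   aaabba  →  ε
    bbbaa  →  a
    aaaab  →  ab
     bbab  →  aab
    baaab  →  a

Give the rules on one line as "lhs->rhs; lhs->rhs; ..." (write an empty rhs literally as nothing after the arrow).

  | aabaabb => aabb => aaa => b
  | abbabba => aaabba => bbba => aba => ε
  | baabba => aabba => aaaa => ba => a
  | aaabba => bbba => aba => ε

aaa->b; aba->; ba->a; bb->a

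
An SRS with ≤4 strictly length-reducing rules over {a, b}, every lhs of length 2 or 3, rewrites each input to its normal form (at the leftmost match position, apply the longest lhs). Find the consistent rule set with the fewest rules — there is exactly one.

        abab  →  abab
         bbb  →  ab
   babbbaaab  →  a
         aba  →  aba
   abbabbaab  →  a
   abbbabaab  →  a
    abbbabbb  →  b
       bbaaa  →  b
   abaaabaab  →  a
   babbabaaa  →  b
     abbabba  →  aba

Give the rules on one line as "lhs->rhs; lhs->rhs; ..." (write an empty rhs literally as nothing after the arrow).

aa->b; aaa->aa; bb->a

  | abab
  | bbb => ab
  | babbbaaab => baabaaab => bbbaaab => abaaab => abaab => abbb => aab => bb => a
  | aba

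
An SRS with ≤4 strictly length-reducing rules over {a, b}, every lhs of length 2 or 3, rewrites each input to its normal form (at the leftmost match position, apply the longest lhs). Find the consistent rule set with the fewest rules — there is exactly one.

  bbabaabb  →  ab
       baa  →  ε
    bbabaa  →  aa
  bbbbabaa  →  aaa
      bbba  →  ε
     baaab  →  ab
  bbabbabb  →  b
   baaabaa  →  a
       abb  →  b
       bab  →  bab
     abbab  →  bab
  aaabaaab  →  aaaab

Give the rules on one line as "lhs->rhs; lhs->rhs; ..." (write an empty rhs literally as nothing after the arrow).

abb->b; baa->; bba->aa

  | bbabaabb => aabaabb => aabb => ab
  | baa => ε
  | bbabaa => aabaa => aa
  | bbbbabaa => bbaabaa => aaabaa => aaa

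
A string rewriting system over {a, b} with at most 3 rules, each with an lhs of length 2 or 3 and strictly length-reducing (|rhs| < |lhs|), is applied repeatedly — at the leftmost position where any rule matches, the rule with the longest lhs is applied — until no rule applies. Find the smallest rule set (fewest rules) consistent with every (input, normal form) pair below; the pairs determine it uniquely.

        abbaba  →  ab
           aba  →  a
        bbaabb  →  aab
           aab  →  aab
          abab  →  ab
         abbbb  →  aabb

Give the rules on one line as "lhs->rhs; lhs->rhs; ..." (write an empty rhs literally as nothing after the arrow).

  | abbaba => abba => ab
  | aba => a
  | bbaabb => bbbbb => abbb => aab
  | aab

ba->; baa->bb; bbb->ab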